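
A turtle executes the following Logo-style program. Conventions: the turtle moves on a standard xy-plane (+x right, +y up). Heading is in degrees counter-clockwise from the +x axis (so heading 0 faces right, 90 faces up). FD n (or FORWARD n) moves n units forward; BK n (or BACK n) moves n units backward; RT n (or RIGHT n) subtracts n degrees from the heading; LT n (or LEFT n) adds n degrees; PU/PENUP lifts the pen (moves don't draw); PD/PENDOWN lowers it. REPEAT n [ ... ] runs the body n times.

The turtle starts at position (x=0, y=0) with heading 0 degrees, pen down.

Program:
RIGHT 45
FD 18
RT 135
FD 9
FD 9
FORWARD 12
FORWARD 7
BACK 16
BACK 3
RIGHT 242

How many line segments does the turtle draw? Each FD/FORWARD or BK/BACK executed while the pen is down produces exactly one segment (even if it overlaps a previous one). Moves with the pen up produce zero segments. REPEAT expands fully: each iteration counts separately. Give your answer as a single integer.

Answer: 7

Derivation:
Executing turtle program step by step:
Start: pos=(0,0), heading=0, pen down
RT 45: heading 0 -> 315
FD 18: (0,0) -> (12.728,-12.728) [heading=315, draw]
RT 135: heading 315 -> 180
FD 9: (12.728,-12.728) -> (3.728,-12.728) [heading=180, draw]
FD 9: (3.728,-12.728) -> (-5.272,-12.728) [heading=180, draw]
FD 12: (-5.272,-12.728) -> (-17.272,-12.728) [heading=180, draw]
FD 7: (-17.272,-12.728) -> (-24.272,-12.728) [heading=180, draw]
BK 16: (-24.272,-12.728) -> (-8.272,-12.728) [heading=180, draw]
BK 3: (-8.272,-12.728) -> (-5.272,-12.728) [heading=180, draw]
RT 242: heading 180 -> 298
Final: pos=(-5.272,-12.728), heading=298, 7 segment(s) drawn
Segments drawn: 7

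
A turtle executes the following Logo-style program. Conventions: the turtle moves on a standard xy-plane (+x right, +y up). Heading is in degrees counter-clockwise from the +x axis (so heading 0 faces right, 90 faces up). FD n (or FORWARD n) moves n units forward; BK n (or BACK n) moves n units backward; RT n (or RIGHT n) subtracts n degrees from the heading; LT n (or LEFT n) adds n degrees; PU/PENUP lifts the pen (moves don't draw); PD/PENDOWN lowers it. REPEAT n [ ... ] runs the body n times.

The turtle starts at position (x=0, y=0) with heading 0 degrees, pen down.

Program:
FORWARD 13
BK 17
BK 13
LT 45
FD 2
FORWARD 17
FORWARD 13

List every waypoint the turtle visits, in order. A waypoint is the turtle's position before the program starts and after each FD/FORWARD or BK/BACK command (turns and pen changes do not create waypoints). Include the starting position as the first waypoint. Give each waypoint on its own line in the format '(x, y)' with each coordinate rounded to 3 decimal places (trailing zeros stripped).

Answer: (0, 0)
(13, 0)
(-4, 0)
(-17, 0)
(-15.586, 1.414)
(-3.565, 13.435)
(5.627, 22.627)

Derivation:
Executing turtle program step by step:
Start: pos=(0,0), heading=0, pen down
FD 13: (0,0) -> (13,0) [heading=0, draw]
BK 17: (13,0) -> (-4,0) [heading=0, draw]
BK 13: (-4,0) -> (-17,0) [heading=0, draw]
LT 45: heading 0 -> 45
FD 2: (-17,0) -> (-15.586,1.414) [heading=45, draw]
FD 17: (-15.586,1.414) -> (-3.565,13.435) [heading=45, draw]
FD 13: (-3.565,13.435) -> (5.627,22.627) [heading=45, draw]
Final: pos=(5.627,22.627), heading=45, 6 segment(s) drawn
Waypoints (7 total):
(0, 0)
(13, 0)
(-4, 0)
(-17, 0)
(-15.586, 1.414)
(-3.565, 13.435)
(5.627, 22.627)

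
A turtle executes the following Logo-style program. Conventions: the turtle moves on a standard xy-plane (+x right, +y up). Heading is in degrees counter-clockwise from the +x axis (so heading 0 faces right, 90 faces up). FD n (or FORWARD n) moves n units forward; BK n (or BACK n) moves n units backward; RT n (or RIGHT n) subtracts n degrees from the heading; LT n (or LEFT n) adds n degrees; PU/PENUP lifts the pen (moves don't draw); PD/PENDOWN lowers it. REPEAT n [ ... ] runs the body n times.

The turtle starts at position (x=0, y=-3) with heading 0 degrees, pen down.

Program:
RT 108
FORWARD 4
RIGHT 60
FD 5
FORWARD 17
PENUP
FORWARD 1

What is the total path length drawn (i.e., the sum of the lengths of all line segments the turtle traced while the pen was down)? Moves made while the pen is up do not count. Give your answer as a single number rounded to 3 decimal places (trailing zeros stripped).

Executing turtle program step by step:
Start: pos=(0,-3), heading=0, pen down
RT 108: heading 0 -> 252
FD 4: (0,-3) -> (-1.236,-6.804) [heading=252, draw]
RT 60: heading 252 -> 192
FD 5: (-1.236,-6.804) -> (-6.127,-7.844) [heading=192, draw]
FD 17: (-6.127,-7.844) -> (-22.755,-11.378) [heading=192, draw]
PU: pen up
FD 1: (-22.755,-11.378) -> (-23.733,-11.586) [heading=192, move]
Final: pos=(-23.733,-11.586), heading=192, 3 segment(s) drawn

Segment lengths:
  seg 1: (0,-3) -> (-1.236,-6.804), length = 4
  seg 2: (-1.236,-6.804) -> (-6.127,-7.844), length = 5
  seg 3: (-6.127,-7.844) -> (-22.755,-11.378), length = 17
Total = 26

Answer: 26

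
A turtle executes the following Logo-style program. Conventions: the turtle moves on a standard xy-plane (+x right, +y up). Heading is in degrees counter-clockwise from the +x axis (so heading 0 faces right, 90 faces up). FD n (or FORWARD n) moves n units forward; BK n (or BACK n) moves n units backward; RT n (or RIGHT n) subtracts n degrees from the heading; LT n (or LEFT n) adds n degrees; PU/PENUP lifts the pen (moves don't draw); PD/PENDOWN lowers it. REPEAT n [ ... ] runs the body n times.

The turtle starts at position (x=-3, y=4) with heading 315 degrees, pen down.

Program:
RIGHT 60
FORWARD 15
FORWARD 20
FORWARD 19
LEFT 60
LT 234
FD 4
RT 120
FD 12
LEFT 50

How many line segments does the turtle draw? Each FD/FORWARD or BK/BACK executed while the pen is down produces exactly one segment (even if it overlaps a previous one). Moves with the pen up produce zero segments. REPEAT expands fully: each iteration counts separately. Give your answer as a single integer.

Executing turtle program step by step:
Start: pos=(-3,4), heading=315, pen down
RT 60: heading 315 -> 255
FD 15: (-3,4) -> (-6.882,-10.489) [heading=255, draw]
FD 20: (-6.882,-10.489) -> (-12.059,-29.807) [heading=255, draw]
FD 19: (-12.059,-29.807) -> (-16.976,-48.16) [heading=255, draw]
LT 60: heading 255 -> 315
LT 234: heading 315 -> 189
FD 4: (-16.976,-48.16) -> (-20.927,-48.786) [heading=189, draw]
RT 120: heading 189 -> 69
FD 12: (-20.927,-48.786) -> (-16.627,-37.583) [heading=69, draw]
LT 50: heading 69 -> 119
Final: pos=(-16.627,-37.583), heading=119, 5 segment(s) drawn
Segments drawn: 5

Answer: 5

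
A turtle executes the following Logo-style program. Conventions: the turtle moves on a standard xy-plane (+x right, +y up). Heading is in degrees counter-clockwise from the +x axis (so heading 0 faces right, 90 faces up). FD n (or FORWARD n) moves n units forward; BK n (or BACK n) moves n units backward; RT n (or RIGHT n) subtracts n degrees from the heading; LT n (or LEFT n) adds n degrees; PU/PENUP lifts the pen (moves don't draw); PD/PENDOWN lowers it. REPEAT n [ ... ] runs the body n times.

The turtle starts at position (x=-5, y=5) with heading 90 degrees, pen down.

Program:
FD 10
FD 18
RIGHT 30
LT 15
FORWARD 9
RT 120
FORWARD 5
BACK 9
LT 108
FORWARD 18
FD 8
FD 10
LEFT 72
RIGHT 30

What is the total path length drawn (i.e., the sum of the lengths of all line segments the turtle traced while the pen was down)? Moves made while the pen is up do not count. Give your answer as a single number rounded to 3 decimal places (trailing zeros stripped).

Answer: 87

Derivation:
Executing turtle program step by step:
Start: pos=(-5,5), heading=90, pen down
FD 10: (-5,5) -> (-5,15) [heading=90, draw]
FD 18: (-5,15) -> (-5,33) [heading=90, draw]
RT 30: heading 90 -> 60
LT 15: heading 60 -> 75
FD 9: (-5,33) -> (-2.671,41.693) [heading=75, draw]
RT 120: heading 75 -> 315
FD 5: (-2.671,41.693) -> (0.865,38.158) [heading=315, draw]
BK 9: (0.865,38.158) -> (-5.499,44.522) [heading=315, draw]
LT 108: heading 315 -> 63
FD 18: (-5.499,44.522) -> (2.673,60.56) [heading=63, draw]
FD 8: (2.673,60.56) -> (6.305,67.688) [heading=63, draw]
FD 10: (6.305,67.688) -> (10.845,76.598) [heading=63, draw]
LT 72: heading 63 -> 135
RT 30: heading 135 -> 105
Final: pos=(10.845,76.598), heading=105, 8 segment(s) drawn

Segment lengths:
  seg 1: (-5,5) -> (-5,15), length = 10
  seg 2: (-5,15) -> (-5,33), length = 18
  seg 3: (-5,33) -> (-2.671,41.693), length = 9
  seg 4: (-2.671,41.693) -> (0.865,38.158), length = 5
  seg 5: (0.865,38.158) -> (-5.499,44.522), length = 9
  seg 6: (-5.499,44.522) -> (2.673,60.56), length = 18
  seg 7: (2.673,60.56) -> (6.305,67.688), length = 8
  seg 8: (6.305,67.688) -> (10.845,76.598), length = 10
Total = 87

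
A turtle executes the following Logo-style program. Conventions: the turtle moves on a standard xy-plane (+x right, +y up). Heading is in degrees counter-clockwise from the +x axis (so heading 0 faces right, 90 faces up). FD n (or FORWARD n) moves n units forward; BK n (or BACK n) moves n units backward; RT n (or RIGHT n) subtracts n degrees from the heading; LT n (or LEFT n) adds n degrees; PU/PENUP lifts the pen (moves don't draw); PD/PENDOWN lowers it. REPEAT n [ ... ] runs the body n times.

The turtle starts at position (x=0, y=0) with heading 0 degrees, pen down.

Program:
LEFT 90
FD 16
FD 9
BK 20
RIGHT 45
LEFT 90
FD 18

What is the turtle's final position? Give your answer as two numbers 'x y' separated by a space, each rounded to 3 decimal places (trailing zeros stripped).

Executing turtle program step by step:
Start: pos=(0,0), heading=0, pen down
LT 90: heading 0 -> 90
FD 16: (0,0) -> (0,16) [heading=90, draw]
FD 9: (0,16) -> (0,25) [heading=90, draw]
BK 20: (0,25) -> (0,5) [heading=90, draw]
RT 45: heading 90 -> 45
LT 90: heading 45 -> 135
FD 18: (0,5) -> (-12.728,17.728) [heading=135, draw]
Final: pos=(-12.728,17.728), heading=135, 4 segment(s) drawn

Answer: -12.728 17.728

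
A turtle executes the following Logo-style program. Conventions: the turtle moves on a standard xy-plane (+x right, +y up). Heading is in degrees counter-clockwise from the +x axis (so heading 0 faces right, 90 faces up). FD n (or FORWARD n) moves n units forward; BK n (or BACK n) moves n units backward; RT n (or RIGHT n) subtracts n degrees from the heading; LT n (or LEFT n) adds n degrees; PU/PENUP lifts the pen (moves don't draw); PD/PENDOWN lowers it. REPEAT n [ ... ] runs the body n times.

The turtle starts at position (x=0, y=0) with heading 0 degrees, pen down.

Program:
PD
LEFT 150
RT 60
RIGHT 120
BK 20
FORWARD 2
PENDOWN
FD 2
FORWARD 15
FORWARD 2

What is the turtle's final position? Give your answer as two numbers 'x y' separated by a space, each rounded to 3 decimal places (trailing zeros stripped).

Answer: 0.866 -0.5

Derivation:
Executing turtle program step by step:
Start: pos=(0,0), heading=0, pen down
PD: pen down
LT 150: heading 0 -> 150
RT 60: heading 150 -> 90
RT 120: heading 90 -> 330
BK 20: (0,0) -> (-17.321,10) [heading=330, draw]
FD 2: (-17.321,10) -> (-15.588,9) [heading=330, draw]
PD: pen down
FD 2: (-15.588,9) -> (-13.856,8) [heading=330, draw]
FD 15: (-13.856,8) -> (-0.866,0.5) [heading=330, draw]
FD 2: (-0.866,0.5) -> (0.866,-0.5) [heading=330, draw]
Final: pos=(0.866,-0.5), heading=330, 5 segment(s) drawn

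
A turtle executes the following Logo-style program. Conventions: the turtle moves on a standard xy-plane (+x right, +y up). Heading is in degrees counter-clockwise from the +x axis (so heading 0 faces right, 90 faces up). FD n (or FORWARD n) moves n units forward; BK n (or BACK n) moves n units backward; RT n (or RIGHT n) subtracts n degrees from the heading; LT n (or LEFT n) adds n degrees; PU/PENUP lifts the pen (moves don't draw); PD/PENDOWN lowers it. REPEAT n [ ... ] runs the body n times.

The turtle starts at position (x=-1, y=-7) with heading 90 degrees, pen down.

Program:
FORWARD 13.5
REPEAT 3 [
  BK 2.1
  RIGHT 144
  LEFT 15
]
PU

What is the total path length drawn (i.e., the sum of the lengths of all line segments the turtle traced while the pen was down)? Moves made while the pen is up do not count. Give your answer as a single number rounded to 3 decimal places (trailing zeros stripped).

Executing turtle program step by step:
Start: pos=(-1,-7), heading=90, pen down
FD 13.5: (-1,-7) -> (-1,6.5) [heading=90, draw]
REPEAT 3 [
  -- iteration 1/3 --
  BK 2.1: (-1,6.5) -> (-1,4.4) [heading=90, draw]
  RT 144: heading 90 -> 306
  LT 15: heading 306 -> 321
  -- iteration 2/3 --
  BK 2.1: (-1,4.4) -> (-2.632,5.722) [heading=321, draw]
  RT 144: heading 321 -> 177
  LT 15: heading 177 -> 192
  -- iteration 3/3 --
  BK 2.1: (-2.632,5.722) -> (-0.578,6.158) [heading=192, draw]
  RT 144: heading 192 -> 48
  LT 15: heading 48 -> 63
]
PU: pen up
Final: pos=(-0.578,6.158), heading=63, 4 segment(s) drawn

Segment lengths:
  seg 1: (-1,-7) -> (-1,6.5), length = 13.5
  seg 2: (-1,6.5) -> (-1,4.4), length = 2.1
  seg 3: (-1,4.4) -> (-2.632,5.722), length = 2.1
  seg 4: (-2.632,5.722) -> (-0.578,6.158), length = 2.1
Total = 19.8

Answer: 19.8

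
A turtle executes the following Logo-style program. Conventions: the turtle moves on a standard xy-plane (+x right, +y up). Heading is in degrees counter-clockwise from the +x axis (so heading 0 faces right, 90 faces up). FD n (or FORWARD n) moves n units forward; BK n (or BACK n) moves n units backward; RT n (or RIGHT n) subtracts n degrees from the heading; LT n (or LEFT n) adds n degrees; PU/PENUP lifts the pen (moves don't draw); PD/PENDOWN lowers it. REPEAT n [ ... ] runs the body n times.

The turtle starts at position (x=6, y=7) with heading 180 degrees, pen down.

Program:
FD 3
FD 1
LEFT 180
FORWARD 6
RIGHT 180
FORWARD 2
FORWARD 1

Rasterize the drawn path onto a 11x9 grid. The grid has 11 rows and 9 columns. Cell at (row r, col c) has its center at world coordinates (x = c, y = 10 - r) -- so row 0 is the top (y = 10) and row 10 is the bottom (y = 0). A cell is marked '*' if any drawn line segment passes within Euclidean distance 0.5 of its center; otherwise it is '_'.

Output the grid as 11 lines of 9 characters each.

Segment 0: (6,7) -> (3,7)
Segment 1: (3,7) -> (2,7)
Segment 2: (2,7) -> (8,7)
Segment 3: (8,7) -> (6,7)
Segment 4: (6,7) -> (5,7)

Answer: _________
_________
_________
__*******
_________
_________
_________
_________
_________
_________
_________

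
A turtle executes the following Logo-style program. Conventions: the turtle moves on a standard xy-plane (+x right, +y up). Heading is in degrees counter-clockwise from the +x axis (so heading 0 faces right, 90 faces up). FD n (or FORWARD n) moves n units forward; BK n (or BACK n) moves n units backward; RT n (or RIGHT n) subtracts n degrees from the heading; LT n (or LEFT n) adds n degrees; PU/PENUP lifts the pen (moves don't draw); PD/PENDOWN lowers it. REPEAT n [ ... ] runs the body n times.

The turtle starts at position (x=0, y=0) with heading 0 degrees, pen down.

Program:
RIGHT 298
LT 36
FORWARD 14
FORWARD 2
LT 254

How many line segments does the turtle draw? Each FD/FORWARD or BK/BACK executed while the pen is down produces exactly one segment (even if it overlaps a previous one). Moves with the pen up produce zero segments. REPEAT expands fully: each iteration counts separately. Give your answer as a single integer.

Executing turtle program step by step:
Start: pos=(0,0), heading=0, pen down
RT 298: heading 0 -> 62
LT 36: heading 62 -> 98
FD 14: (0,0) -> (-1.948,13.864) [heading=98, draw]
FD 2: (-1.948,13.864) -> (-2.227,15.844) [heading=98, draw]
LT 254: heading 98 -> 352
Final: pos=(-2.227,15.844), heading=352, 2 segment(s) drawn
Segments drawn: 2

Answer: 2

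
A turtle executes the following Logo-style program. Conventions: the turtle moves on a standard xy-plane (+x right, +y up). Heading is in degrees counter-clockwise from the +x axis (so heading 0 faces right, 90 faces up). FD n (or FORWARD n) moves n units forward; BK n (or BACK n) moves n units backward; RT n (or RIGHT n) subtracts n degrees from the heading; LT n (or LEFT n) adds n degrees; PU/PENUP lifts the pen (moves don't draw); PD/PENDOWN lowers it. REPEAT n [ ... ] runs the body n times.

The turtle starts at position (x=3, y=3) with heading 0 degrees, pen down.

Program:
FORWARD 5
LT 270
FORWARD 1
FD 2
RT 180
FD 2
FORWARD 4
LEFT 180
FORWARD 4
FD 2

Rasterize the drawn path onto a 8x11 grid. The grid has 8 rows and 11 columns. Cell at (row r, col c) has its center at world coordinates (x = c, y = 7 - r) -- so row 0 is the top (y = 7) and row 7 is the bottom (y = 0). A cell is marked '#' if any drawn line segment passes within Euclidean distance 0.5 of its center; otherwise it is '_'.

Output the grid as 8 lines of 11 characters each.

Segment 0: (3,3) -> (8,3)
Segment 1: (8,3) -> (8,2)
Segment 2: (8,2) -> (8,0)
Segment 3: (8,0) -> (8,2)
Segment 4: (8,2) -> (8,6)
Segment 5: (8,6) -> (8,2)
Segment 6: (8,2) -> (8,0)

Answer: ___________
________#__
________#__
________#__
___######__
________#__
________#__
________#__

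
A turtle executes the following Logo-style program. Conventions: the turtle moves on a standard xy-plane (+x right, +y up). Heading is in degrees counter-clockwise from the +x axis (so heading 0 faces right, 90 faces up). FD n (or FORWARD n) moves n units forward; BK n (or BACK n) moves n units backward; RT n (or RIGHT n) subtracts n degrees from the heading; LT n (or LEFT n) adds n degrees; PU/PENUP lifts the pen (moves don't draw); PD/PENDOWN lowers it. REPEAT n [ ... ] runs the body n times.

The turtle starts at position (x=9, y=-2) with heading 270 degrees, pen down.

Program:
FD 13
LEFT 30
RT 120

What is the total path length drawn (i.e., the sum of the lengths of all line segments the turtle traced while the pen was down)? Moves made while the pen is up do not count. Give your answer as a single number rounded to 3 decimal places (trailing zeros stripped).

Answer: 13

Derivation:
Executing turtle program step by step:
Start: pos=(9,-2), heading=270, pen down
FD 13: (9,-2) -> (9,-15) [heading=270, draw]
LT 30: heading 270 -> 300
RT 120: heading 300 -> 180
Final: pos=(9,-15), heading=180, 1 segment(s) drawn

Segment lengths:
  seg 1: (9,-2) -> (9,-15), length = 13
Total = 13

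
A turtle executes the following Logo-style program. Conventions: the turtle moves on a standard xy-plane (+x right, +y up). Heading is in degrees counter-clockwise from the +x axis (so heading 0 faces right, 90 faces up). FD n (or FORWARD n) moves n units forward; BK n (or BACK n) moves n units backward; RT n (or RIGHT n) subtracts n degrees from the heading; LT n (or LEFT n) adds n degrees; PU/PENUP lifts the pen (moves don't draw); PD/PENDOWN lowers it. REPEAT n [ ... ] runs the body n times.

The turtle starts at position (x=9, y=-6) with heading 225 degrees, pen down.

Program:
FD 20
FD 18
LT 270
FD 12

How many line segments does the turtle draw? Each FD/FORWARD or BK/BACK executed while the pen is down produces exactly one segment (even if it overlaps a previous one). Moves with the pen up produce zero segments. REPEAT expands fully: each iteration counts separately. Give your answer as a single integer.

Answer: 3

Derivation:
Executing turtle program step by step:
Start: pos=(9,-6), heading=225, pen down
FD 20: (9,-6) -> (-5.142,-20.142) [heading=225, draw]
FD 18: (-5.142,-20.142) -> (-17.87,-32.87) [heading=225, draw]
LT 270: heading 225 -> 135
FD 12: (-17.87,-32.87) -> (-26.355,-24.385) [heading=135, draw]
Final: pos=(-26.355,-24.385), heading=135, 3 segment(s) drawn
Segments drawn: 3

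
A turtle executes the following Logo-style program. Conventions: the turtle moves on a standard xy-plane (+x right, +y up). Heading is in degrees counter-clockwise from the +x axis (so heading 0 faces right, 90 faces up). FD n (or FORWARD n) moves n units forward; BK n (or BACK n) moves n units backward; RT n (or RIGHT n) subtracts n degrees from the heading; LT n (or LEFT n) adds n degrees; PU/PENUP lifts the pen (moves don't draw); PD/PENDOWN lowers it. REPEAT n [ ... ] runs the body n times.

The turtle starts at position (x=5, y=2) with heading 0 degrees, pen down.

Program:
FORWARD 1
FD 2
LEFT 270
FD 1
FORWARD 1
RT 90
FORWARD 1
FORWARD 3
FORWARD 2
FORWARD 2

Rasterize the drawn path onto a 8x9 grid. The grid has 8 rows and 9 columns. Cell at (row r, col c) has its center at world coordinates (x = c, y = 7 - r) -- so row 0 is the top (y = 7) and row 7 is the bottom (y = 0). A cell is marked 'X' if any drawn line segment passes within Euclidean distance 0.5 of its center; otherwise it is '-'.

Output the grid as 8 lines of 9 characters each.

Answer: ---------
---------
---------
---------
---------
-----XXXX
--------X
XXXXXXXXX

Derivation:
Segment 0: (5,2) -> (6,2)
Segment 1: (6,2) -> (8,2)
Segment 2: (8,2) -> (8,1)
Segment 3: (8,1) -> (8,0)
Segment 4: (8,0) -> (7,0)
Segment 5: (7,0) -> (4,0)
Segment 6: (4,0) -> (2,0)
Segment 7: (2,0) -> (0,0)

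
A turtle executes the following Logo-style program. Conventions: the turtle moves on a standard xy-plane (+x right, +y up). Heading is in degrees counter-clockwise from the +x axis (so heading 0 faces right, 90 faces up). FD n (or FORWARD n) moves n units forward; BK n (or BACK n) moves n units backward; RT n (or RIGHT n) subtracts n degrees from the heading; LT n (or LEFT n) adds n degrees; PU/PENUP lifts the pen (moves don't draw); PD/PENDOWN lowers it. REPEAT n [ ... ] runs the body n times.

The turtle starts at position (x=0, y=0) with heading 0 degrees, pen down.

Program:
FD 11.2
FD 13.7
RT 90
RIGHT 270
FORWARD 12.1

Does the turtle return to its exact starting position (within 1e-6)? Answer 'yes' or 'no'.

Answer: no

Derivation:
Executing turtle program step by step:
Start: pos=(0,0), heading=0, pen down
FD 11.2: (0,0) -> (11.2,0) [heading=0, draw]
FD 13.7: (11.2,0) -> (24.9,0) [heading=0, draw]
RT 90: heading 0 -> 270
RT 270: heading 270 -> 0
FD 12.1: (24.9,0) -> (37,0) [heading=0, draw]
Final: pos=(37,0), heading=0, 3 segment(s) drawn

Start position: (0, 0)
Final position: (37, 0)
Distance = 37; >= 1e-6 -> NOT closed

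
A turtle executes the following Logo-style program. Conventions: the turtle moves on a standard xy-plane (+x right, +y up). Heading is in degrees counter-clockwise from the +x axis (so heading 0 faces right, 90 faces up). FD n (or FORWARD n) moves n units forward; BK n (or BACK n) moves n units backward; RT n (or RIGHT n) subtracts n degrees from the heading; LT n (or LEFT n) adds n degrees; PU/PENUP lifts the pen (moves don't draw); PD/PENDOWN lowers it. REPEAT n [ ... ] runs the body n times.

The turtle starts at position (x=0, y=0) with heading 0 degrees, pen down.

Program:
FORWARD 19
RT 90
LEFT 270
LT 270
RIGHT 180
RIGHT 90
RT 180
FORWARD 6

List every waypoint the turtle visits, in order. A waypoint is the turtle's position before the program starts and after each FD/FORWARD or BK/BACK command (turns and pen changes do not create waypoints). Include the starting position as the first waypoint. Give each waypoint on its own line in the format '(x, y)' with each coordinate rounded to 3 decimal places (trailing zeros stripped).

Executing turtle program step by step:
Start: pos=(0,0), heading=0, pen down
FD 19: (0,0) -> (19,0) [heading=0, draw]
RT 90: heading 0 -> 270
LT 270: heading 270 -> 180
LT 270: heading 180 -> 90
RT 180: heading 90 -> 270
RT 90: heading 270 -> 180
RT 180: heading 180 -> 0
FD 6: (19,0) -> (25,0) [heading=0, draw]
Final: pos=(25,0), heading=0, 2 segment(s) drawn
Waypoints (3 total):
(0, 0)
(19, 0)
(25, 0)

Answer: (0, 0)
(19, 0)
(25, 0)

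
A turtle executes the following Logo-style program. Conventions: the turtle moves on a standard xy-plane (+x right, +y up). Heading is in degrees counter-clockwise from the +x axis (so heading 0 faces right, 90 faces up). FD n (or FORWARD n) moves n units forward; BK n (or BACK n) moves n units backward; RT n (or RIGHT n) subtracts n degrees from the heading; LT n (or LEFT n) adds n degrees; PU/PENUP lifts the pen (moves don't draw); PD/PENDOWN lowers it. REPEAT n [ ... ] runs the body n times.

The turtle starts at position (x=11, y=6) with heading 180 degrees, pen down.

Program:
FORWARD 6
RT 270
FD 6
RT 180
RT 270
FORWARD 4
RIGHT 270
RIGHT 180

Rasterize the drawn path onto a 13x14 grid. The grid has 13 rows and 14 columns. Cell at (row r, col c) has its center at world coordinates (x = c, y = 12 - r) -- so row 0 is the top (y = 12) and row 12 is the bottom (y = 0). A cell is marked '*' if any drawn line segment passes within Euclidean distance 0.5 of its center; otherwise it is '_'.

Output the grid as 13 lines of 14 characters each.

Answer: ______________
______________
______________
______________
______________
______________
_____*******__
_____*________
_____*________
_____*________
_____*________
_____*________
_*****________

Derivation:
Segment 0: (11,6) -> (5,6)
Segment 1: (5,6) -> (5,0)
Segment 2: (5,0) -> (1,-0)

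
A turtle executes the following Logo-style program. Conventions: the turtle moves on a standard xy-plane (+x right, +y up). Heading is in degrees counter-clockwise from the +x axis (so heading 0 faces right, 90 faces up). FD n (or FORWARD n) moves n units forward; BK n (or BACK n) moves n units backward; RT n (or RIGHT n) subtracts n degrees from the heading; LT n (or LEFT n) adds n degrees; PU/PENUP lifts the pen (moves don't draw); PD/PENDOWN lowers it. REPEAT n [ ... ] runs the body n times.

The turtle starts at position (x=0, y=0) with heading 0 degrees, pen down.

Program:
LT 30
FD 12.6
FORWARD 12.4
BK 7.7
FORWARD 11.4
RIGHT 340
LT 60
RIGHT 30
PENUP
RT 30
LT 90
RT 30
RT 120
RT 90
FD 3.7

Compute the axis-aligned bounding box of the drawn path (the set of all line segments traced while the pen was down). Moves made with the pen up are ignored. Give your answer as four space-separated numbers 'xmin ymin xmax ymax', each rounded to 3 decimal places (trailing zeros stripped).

Answer: 0 0 24.855 14.35

Derivation:
Executing turtle program step by step:
Start: pos=(0,0), heading=0, pen down
LT 30: heading 0 -> 30
FD 12.6: (0,0) -> (10.912,6.3) [heading=30, draw]
FD 12.4: (10.912,6.3) -> (21.651,12.5) [heading=30, draw]
BK 7.7: (21.651,12.5) -> (14.982,8.65) [heading=30, draw]
FD 11.4: (14.982,8.65) -> (24.855,14.35) [heading=30, draw]
RT 340: heading 30 -> 50
LT 60: heading 50 -> 110
RT 30: heading 110 -> 80
PU: pen up
RT 30: heading 80 -> 50
LT 90: heading 50 -> 140
RT 30: heading 140 -> 110
RT 120: heading 110 -> 350
RT 90: heading 350 -> 260
FD 3.7: (24.855,14.35) -> (24.212,10.706) [heading=260, move]
Final: pos=(24.212,10.706), heading=260, 4 segment(s) drawn

Segment endpoints: x in {0, 10.912, 14.982, 21.651, 24.855}, y in {0, 6.3, 8.65, 12.5, 14.35}
xmin=0, ymin=0, xmax=24.855, ymax=14.35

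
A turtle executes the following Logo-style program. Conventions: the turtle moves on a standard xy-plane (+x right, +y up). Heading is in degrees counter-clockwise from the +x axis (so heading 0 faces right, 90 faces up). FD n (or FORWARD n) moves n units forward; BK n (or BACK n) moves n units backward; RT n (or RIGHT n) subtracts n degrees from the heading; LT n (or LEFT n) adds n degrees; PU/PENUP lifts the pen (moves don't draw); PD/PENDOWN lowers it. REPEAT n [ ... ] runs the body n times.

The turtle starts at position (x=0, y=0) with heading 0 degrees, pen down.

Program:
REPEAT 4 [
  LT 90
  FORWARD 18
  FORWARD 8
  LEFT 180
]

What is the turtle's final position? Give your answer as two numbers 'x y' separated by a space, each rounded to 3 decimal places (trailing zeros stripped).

Executing turtle program step by step:
Start: pos=(0,0), heading=0, pen down
REPEAT 4 [
  -- iteration 1/4 --
  LT 90: heading 0 -> 90
  FD 18: (0,0) -> (0,18) [heading=90, draw]
  FD 8: (0,18) -> (0,26) [heading=90, draw]
  LT 180: heading 90 -> 270
  -- iteration 2/4 --
  LT 90: heading 270 -> 0
  FD 18: (0,26) -> (18,26) [heading=0, draw]
  FD 8: (18,26) -> (26,26) [heading=0, draw]
  LT 180: heading 0 -> 180
  -- iteration 3/4 --
  LT 90: heading 180 -> 270
  FD 18: (26,26) -> (26,8) [heading=270, draw]
  FD 8: (26,8) -> (26,0) [heading=270, draw]
  LT 180: heading 270 -> 90
  -- iteration 4/4 --
  LT 90: heading 90 -> 180
  FD 18: (26,0) -> (8,0) [heading=180, draw]
  FD 8: (8,0) -> (0,0) [heading=180, draw]
  LT 180: heading 180 -> 0
]
Final: pos=(0,0), heading=0, 8 segment(s) drawn

Answer: 0 0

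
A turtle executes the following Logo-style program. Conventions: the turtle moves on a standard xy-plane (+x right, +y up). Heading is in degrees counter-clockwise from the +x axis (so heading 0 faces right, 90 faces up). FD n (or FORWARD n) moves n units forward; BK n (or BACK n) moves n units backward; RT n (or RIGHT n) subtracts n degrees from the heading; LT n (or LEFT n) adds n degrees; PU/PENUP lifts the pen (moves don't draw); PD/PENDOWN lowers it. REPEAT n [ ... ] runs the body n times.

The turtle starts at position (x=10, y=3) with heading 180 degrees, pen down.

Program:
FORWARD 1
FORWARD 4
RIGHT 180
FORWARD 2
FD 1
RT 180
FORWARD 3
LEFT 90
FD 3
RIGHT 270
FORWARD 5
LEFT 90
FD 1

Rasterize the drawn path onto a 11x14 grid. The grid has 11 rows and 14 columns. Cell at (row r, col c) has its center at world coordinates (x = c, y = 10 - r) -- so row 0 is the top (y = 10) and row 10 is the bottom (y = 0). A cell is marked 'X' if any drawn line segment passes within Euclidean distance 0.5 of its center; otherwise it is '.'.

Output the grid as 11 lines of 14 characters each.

Segment 0: (10,3) -> (9,3)
Segment 1: (9,3) -> (5,3)
Segment 2: (5,3) -> (7,3)
Segment 3: (7,3) -> (8,3)
Segment 4: (8,3) -> (5,3)
Segment 5: (5,3) -> (5,0)
Segment 6: (5,0) -> (10,0)
Segment 7: (10,0) -> (10,1)

Answer: ..............
..............
..............
..............
..............
..............
..............
.....XXXXXX...
.....X........
.....X....X...
.....XXXXXX...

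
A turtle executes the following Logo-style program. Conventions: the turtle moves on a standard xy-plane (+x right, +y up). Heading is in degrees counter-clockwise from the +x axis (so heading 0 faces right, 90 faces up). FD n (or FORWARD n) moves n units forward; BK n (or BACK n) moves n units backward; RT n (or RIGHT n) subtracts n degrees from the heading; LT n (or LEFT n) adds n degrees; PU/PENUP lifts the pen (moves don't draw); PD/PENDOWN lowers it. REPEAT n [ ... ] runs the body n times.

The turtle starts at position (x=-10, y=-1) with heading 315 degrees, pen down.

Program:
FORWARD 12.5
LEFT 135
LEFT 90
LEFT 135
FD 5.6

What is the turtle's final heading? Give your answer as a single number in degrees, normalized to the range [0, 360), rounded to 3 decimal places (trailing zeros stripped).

Executing turtle program step by step:
Start: pos=(-10,-1), heading=315, pen down
FD 12.5: (-10,-1) -> (-1.161,-9.839) [heading=315, draw]
LT 135: heading 315 -> 90
LT 90: heading 90 -> 180
LT 135: heading 180 -> 315
FD 5.6: (-1.161,-9.839) -> (2.799,-13.799) [heading=315, draw]
Final: pos=(2.799,-13.799), heading=315, 2 segment(s) drawn

Answer: 315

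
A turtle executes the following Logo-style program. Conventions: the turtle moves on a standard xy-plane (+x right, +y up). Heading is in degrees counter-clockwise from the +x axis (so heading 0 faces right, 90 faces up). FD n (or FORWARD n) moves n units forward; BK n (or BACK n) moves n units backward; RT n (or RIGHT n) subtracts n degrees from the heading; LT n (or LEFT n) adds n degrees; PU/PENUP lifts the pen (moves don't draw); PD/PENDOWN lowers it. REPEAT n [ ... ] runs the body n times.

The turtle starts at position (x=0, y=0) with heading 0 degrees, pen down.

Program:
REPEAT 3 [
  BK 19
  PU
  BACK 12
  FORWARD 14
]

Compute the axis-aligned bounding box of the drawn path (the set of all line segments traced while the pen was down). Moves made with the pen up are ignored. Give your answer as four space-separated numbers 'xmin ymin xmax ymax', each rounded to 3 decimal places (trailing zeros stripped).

Executing turtle program step by step:
Start: pos=(0,0), heading=0, pen down
REPEAT 3 [
  -- iteration 1/3 --
  BK 19: (0,0) -> (-19,0) [heading=0, draw]
  PU: pen up
  BK 12: (-19,0) -> (-31,0) [heading=0, move]
  FD 14: (-31,0) -> (-17,0) [heading=0, move]
  -- iteration 2/3 --
  BK 19: (-17,0) -> (-36,0) [heading=0, move]
  PU: pen up
  BK 12: (-36,0) -> (-48,0) [heading=0, move]
  FD 14: (-48,0) -> (-34,0) [heading=0, move]
  -- iteration 3/3 --
  BK 19: (-34,0) -> (-53,0) [heading=0, move]
  PU: pen up
  BK 12: (-53,0) -> (-65,0) [heading=0, move]
  FD 14: (-65,0) -> (-51,0) [heading=0, move]
]
Final: pos=(-51,0), heading=0, 1 segment(s) drawn

Segment endpoints: x in {-19, 0}, y in {0}
xmin=-19, ymin=0, xmax=0, ymax=0

Answer: -19 0 0 0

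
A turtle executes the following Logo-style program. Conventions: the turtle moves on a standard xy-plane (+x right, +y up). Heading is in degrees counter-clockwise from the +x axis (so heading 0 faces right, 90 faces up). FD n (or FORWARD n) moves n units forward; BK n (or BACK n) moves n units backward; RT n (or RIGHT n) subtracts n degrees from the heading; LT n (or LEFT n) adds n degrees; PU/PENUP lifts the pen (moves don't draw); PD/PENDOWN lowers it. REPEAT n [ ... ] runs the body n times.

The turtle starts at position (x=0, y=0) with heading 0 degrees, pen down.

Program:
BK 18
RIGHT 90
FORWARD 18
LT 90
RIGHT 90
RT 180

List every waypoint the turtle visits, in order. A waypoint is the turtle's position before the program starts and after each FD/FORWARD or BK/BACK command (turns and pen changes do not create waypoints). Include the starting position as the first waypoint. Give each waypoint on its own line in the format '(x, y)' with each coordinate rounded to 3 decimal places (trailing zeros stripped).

Answer: (0, 0)
(-18, 0)
(-18, -18)

Derivation:
Executing turtle program step by step:
Start: pos=(0,0), heading=0, pen down
BK 18: (0,0) -> (-18,0) [heading=0, draw]
RT 90: heading 0 -> 270
FD 18: (-18,0) -> (-18,-18) [heading=270, draw]
LT 90: heading 270 -> 0
RT 90: heading 0 -> 270
RT 180: heading 270 -> 90
Final: pos=(-18,-18), heading=90, 2 segment(s) drawn
Waypoints (3 total):
(0, 0)
(-18, 0)
(-18, -18)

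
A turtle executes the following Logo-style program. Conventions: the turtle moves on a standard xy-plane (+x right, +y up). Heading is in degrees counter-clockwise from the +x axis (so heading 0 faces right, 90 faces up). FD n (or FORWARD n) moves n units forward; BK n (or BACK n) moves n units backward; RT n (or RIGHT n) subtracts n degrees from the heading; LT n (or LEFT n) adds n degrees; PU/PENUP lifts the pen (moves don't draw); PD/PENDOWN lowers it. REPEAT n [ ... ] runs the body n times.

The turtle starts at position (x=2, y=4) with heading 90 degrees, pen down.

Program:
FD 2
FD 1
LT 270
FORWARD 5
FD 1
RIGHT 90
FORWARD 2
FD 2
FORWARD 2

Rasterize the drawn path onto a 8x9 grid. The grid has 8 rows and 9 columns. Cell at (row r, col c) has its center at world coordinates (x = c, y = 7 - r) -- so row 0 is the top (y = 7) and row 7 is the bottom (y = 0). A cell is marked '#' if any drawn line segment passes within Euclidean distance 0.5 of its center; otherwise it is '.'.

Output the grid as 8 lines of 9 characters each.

Segment 0: (2,4) -> (2,6)
Segment 1: (2,6) -> (2,7)
Segment 2: (2,7) -> (7,7)
Segment 3: (7,7) -> (8,7)
Segment 4: (8,7) -> (8,5)
Segment 5: (8,5) -> (8,3)
Segment 6: (8,3) -> (8,1)

Answer: ..#######
..#.....#
..#.....#
..#.....#
........#
........#
........#
.........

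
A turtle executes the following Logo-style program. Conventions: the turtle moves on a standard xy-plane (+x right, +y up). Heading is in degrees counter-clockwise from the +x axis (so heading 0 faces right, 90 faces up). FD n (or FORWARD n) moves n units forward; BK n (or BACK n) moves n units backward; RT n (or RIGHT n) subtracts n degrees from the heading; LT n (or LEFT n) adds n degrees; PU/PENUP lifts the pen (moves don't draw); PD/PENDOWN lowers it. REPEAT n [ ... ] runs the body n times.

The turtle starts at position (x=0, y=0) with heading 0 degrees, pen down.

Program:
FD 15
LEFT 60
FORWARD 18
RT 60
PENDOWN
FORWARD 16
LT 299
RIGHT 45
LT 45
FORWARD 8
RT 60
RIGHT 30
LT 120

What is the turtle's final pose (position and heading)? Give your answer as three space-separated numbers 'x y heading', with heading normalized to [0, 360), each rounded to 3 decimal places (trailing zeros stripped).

Answer: 43.878 8.591 329

Derivation:
Executing turtle program step by step:
Start: pos=(0,0), heading=0, pen down
FD 15: (0,0) -> (15,0) [heading=0, draw]
LT 60: heading 0 -> 60
FD 18: (15,0) -> (24,15.588) [heading=60, draw]
RT 60: heading 60 -> 0
PD: pen down
FD 16: (24,15.588) -> (40,15.588) [heading=0, draw]
LT 299: heading 0 -> 299
RT 45: heading 299 -> 254
LT 45: heading 254 -> 299
FD 8: (40,15.588) -> (43.878,8.591) [heading=299, draw]
RT 60: heading 299 -> 239
RT 30: heading 239 -> 209
LT 120: heading 209 -> 329
Final: pos=(43.878,8.591), heading=329, 4 segment(s) drawn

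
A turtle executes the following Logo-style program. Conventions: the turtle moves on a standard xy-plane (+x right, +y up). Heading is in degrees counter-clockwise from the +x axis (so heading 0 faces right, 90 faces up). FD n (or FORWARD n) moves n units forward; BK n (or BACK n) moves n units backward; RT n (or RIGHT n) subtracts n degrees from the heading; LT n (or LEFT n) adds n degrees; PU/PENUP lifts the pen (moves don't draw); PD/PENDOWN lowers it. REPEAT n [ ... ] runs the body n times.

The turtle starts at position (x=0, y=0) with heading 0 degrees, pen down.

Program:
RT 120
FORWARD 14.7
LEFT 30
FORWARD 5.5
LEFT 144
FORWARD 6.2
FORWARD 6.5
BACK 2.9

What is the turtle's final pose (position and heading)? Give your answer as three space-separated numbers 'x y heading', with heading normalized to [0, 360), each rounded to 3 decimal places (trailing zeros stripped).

Answer: -1.59 -10.302 54

Derivation:
Executing turtle program step by step:
Start: pos=(0,0), heading=0, pen down
RT 120: heading 0 -> 240
FD 14.7: (0,0) -> (-7.35,-12.731) [heading=240, draw]
LT 30: heading 240 -> 270
FD 5.5: (-7.35,-12.731) -> (-7.35,-18.231) [heading=270, draw]
LT 144: heading 270 -> 54
FD 6.2: (-7.35,-18.231) -> (-3.706,-13.215) [heading=54, draw]
FD 6.5: (-3.706,-13.215) -> (0.115,-7.956) [heading=54, draw]
BK 2.9: (0.115,-7.956) -> (-1.59,-10.302) [heading=54, draw]
Final: pos=(-1.59,-10.302), heading=54, 5 segment(s) drawn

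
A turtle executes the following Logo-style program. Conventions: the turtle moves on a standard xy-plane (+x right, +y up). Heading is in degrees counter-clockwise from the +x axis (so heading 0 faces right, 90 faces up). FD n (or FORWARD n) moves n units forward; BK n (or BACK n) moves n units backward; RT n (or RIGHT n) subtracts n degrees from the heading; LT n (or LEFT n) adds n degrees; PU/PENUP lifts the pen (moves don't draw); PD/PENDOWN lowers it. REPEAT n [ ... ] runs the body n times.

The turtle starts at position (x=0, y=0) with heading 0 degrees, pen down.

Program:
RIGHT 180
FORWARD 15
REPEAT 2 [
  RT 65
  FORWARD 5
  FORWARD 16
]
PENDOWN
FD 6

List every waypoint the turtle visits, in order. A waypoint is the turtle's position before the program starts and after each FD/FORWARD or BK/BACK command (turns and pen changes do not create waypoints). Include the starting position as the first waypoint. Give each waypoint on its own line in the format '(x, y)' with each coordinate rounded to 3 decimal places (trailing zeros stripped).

Executing turtle program step by step:
Start: pos=(0,0), heading=0, pen down
RT 180: heading 0 -> 180
FD 15: (0,0) -> (-15,0) [heading=180, draw]
REPEAT 2 [
  -- iteration 1/2 --
  RT 65: heading 180 -> 115
  FD 5: (-15,0) -> (-17.113,4.532) [heading=115, draw]
  FD 16: (-17.113,4.532) -> (-23.875,19.032) [heading=115, draw]
  -- iteration 2/2 --
  RT 65: heading 115 -> 50
  FD 5: (-23.875,19.032) -> (-20.661,22.863) [heading=50, draw]
  FD 16: (-20.661,22.863) -> (-10.376,35.119) [heading=50, draw]
]
PD: pen down
FD 6: (-10.376,35.119) -> (-6.52,39.716) [heading=50, draw]
Final: pos=(-6.52,39.716), heading=50, 6 segment(s) drawn
Waypoints (7 total):
(0, 0)
(-15, 0)
(-17.113, 4.532)
(-23.875, 19.032)
(-20.661, 22.863)
(-10.376, 35.119)
(-6.52, 39.716)

Answer: (0, 0)
(-15, 0)
(-17.113, 4.532)
(-23.875, 19.032)
(-20.661, 22.863)
(-10.376, 35.119)
(-6.52, 39.716)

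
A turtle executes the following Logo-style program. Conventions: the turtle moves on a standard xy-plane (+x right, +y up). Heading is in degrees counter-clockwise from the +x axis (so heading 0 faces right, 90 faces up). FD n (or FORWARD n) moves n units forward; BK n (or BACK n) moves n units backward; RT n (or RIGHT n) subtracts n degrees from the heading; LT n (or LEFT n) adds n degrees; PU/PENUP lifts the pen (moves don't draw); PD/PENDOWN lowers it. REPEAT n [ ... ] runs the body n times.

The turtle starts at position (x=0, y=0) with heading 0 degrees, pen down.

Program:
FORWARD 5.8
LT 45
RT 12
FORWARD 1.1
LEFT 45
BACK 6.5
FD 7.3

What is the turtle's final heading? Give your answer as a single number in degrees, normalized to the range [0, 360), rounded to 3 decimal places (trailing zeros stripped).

Answer: 78

Derivation:
Executing turtle program step by step:
Start: pos=(0,0), heading=0, pen down
FD 5.8: (0,0) -> (5.8,0) [heading=0, draw]
LT 45: heading 0 -> 45
RT 12: heading 45 -> 33
FD 1.1: (5.8,0) -> (6.723,0.599) [heading=33, draw]
LT 45: heading 33 -> 78
BK 6.5: (6.723,0.599) -> (5.371,-5.759) [heading=78, draw]
FD 7.3: (5.371,-5.759) -> (6.889,1.382) [heading=78, draw]
Final: pos=(6.889,1.382), heading=78, 4 segment(s) drawn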